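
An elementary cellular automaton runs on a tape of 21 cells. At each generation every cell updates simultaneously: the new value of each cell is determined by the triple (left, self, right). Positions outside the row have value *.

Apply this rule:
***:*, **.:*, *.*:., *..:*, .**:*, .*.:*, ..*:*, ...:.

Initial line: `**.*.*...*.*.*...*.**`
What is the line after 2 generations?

**.*.**.**.*.**.**.**

generation 1: **.*.**.**.*.**.**.**
generation 2: **.*.**.**.*.**.**.**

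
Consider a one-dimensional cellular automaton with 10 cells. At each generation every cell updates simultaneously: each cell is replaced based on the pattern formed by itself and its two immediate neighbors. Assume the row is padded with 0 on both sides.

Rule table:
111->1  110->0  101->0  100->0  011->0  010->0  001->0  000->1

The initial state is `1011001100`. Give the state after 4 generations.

generation 1: 0000000001
generation 2: 1111111100
generation 3: 0111111001
generation 4: 0011110000

0011110000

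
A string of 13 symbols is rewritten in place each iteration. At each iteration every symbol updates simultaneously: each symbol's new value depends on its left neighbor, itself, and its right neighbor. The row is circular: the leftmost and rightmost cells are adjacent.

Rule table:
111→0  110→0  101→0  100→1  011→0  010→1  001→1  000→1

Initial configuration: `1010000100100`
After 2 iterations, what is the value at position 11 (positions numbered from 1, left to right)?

1011111111111
0000000000000
position 11 holds 0

0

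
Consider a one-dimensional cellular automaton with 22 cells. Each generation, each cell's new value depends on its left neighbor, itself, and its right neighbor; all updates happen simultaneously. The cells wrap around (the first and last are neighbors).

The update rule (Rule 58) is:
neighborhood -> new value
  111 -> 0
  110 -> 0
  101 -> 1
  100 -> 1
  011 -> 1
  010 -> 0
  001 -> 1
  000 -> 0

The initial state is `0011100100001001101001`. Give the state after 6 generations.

0110011011011011011011

1110011010010111010110
1001110101101100101101
0111001011011011011011
1100110110110110110110
1011101101101101101101
0110011011011011011011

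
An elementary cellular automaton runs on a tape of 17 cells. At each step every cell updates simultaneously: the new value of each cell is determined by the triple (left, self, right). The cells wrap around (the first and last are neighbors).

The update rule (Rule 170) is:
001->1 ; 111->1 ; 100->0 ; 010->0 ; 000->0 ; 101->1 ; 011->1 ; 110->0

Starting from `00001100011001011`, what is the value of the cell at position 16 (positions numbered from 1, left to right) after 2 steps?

step 1: 00011000110010110
step 2: 00110001100101100
position 16 holds 0

0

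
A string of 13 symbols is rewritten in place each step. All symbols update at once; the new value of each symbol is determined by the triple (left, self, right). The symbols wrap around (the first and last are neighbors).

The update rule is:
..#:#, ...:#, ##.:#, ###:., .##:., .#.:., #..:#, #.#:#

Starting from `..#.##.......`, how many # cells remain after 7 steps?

##.#.########
.##.#........
#.##.########
##.##........
.##.#########
#.##........#
##.#########.
count of #: 11

11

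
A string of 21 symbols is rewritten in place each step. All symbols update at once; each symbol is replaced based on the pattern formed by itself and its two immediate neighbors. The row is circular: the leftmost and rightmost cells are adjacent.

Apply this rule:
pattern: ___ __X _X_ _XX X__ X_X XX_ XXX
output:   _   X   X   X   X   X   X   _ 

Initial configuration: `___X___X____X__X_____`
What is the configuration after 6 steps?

XXXXXXX_XX____XX__XXX

step 1: __XXX_XXX__XXXXXX____
step 2: _XX_XXX_XXXX____XX___
step 3: XXXXX_XXX__XX__XXXX__
step 4: X___XXX_XXXXXXXX__XXX
step 5: XX_XX_XXX______XXXX__
step 6: XXXXXXX_XX____XX__XXX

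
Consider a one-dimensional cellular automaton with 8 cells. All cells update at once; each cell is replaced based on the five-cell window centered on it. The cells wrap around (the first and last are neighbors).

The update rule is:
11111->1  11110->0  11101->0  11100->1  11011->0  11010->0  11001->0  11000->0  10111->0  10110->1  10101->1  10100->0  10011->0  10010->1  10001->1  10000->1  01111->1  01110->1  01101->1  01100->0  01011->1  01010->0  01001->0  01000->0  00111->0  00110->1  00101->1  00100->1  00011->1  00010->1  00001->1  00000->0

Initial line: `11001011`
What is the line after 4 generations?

10101101

01011101
01101001
11100011
10101101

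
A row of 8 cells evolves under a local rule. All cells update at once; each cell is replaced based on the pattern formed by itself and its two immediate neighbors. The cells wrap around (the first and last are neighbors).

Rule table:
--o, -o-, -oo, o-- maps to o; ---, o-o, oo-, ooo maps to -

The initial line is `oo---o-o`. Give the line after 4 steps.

step 1: --o-oo-o
step 2: ooo-o--o
step 3: ----oooo
step 4: o--oo---

o--oo---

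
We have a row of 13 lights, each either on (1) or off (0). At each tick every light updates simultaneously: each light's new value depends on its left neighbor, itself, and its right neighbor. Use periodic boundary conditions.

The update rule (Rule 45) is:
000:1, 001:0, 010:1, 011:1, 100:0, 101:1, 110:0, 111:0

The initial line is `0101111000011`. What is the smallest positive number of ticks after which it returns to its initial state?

tick 1: 1111000011010
tick 2: 1000011010111
tick 3: 0011010111100
tick 4: 1010111100001
tick 5: 0111100001101
tick 6: 1100001101011
tick 7: 0001101011110
tick 8: 1101011110000
tick 9: 1011110000110
tick 10: 1110000110101
tick 11: 0000110101111
tick 12: 0110101111000
tick 13: 0101111000011

13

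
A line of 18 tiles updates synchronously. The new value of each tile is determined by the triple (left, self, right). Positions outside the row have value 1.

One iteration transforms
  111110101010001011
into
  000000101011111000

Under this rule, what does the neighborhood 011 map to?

At position 16 the neighborhood is 011; the next row has 0 there.

0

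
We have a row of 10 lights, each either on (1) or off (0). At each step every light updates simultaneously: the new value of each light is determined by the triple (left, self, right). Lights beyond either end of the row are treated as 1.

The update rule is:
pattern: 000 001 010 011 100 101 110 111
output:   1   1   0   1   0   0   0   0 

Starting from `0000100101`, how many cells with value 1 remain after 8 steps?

0111001001
0100010011
0001100110
0111001100
0100011001
0001110011
0111000110
0100011100
count of 1: 4

4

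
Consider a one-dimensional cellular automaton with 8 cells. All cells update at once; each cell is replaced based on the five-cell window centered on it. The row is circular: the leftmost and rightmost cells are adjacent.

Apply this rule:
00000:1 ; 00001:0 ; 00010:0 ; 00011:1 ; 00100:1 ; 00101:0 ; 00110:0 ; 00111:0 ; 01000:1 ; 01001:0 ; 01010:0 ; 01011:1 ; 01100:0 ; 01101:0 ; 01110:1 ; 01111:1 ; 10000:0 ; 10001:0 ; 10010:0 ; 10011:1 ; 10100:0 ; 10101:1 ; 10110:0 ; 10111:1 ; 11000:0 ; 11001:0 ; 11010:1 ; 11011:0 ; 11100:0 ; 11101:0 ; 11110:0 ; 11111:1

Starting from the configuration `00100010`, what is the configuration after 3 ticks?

00110011
01000100
01100110

01100110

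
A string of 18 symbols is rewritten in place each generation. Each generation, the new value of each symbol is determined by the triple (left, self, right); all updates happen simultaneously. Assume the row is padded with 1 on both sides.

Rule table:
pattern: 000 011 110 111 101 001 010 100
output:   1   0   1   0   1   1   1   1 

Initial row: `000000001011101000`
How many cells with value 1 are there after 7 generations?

16

generation 1: 111111111100111111
generation 2: 000000000111000000
generation 3: 111111111001111111
generation 4: 000000001110000000
generation 5: 111111110011111111
generation 6: 000000011100000000
generation 7: 111111100111111111
count of 1: 16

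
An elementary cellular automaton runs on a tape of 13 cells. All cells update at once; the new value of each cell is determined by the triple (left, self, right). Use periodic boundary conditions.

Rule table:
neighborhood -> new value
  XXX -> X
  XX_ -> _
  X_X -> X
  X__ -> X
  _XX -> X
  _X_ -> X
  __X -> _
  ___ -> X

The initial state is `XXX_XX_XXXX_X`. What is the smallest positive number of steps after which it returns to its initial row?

XX_XX_XXXX_XX
X_XX_XXXX_XXX
_XX_XXXX_XXXX
XX_XXXX_XXXX_
X_XXXX_XXXX_X
_XXXX_XXXX_XX
XXXX_XXXX_XX_
XXX_XXXX_XX_X
XX_XXXX_XX_XX
X_XXXX_XX_XXX
_XXXX_XX_XXXX
XXXX_XX_XXXX_
XXX_XX_XXXX_X

13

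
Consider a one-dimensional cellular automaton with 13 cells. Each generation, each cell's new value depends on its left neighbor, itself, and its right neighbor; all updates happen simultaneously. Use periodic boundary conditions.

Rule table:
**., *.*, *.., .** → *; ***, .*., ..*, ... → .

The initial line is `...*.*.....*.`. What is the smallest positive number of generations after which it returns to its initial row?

13

....*.*.....*
*....*.*.....
.*....*.*....
..*....*.*...
...*....*.*..
....*....*.*.
.....*....*.*
*.....*....*.
.*.....*....*
*.*.....*....
.*.*.....*...
..*.*.....*..
...*.*.....*.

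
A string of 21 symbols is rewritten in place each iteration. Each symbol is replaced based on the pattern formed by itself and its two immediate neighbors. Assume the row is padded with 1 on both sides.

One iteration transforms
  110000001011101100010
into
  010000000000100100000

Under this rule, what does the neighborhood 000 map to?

At position 3 the neighborhood is 000; the next row has 0 there.

0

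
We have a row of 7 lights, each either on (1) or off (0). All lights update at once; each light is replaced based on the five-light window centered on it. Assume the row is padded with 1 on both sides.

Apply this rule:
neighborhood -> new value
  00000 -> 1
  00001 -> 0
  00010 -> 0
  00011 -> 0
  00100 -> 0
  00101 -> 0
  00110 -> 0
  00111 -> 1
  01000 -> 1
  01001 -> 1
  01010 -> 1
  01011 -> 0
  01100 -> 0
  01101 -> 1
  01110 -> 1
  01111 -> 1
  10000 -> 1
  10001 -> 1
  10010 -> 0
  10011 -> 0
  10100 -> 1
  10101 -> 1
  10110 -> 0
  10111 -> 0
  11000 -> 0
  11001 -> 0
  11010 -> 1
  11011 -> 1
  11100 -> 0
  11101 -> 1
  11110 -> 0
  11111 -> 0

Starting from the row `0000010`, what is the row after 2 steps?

1000100

0110000
1000100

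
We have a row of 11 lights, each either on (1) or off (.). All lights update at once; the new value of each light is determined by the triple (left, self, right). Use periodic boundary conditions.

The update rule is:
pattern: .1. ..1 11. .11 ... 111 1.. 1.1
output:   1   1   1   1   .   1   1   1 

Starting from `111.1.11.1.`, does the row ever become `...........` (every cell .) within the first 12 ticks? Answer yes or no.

11111111111
11111111111  (fixed point — unchanged through tick 12)
tick 12 is 11111111111, still not uniform .

no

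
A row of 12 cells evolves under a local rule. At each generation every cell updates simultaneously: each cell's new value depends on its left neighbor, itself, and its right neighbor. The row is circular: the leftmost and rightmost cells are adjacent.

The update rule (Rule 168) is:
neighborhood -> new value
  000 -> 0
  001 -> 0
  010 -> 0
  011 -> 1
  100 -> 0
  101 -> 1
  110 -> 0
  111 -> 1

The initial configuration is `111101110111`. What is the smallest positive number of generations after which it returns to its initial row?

generation 1: 111011101111
generation 2: 110111011111
generation 3: 101110111111
generation 4: 011101111111
generation 5: 111011111110
generation 6: 110111111101
generation 7: 101111111011
generation 8: 011111110111
generation 9: 111111101110
generation 10: 111111011101
generation 11: 111110111011
generation 12: 111101110111

12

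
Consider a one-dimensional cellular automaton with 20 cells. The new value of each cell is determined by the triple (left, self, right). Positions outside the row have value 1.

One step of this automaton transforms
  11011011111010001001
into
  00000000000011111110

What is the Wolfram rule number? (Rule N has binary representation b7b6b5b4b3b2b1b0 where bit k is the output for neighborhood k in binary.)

23

position 0: 111 → 0  (bit 7 = 0)
position 1: 110 → 0  (bit 6 = 0)
position 2: 101 → 0  (bit 5 = 0)
position 13: 100 → 1  (bit 4 = 1)
position 3: 011 → 0  (bit 3 = 0)
position 12: 010 → 1  (bit 2 = 1)
position 15: 001 → 1  (bit 1 = 1)
position 14: 000 → 1  (bit 0 = 1)
bits b7..b0 = 00010111 = 23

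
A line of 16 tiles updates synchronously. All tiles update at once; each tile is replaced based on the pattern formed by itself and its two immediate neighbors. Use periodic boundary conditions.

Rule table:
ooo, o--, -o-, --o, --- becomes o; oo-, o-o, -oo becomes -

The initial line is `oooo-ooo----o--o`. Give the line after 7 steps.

step 1: ooo---o-ooooooo-
step 2: -o-oooo--ooooo--
step 3: oo--oo-oo-ooo-oo
step 4: o-oo-------o---o
step 5: ----ooooooooooo-
step 6: oooo-ooooooooo-o
step 7: ooo---ooooooo---

ooo---ooooooo---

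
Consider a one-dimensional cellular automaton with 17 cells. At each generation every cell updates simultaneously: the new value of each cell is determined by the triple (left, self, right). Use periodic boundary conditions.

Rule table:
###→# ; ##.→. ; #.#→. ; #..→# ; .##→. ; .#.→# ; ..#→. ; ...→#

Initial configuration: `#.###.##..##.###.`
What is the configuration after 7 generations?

#..#....#.....#..
##.####.#####.##.
....##...###.....
###...##..#.#####
##.##...#.#..####
#....##.#.##..###
.###....#...#..##

.###....#...#..##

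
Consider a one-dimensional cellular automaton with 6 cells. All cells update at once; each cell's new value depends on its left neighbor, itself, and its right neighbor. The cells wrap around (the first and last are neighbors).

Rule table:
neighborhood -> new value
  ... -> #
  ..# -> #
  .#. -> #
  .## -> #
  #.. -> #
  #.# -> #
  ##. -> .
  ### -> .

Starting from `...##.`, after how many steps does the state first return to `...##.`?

12

step 1: ####.#
step 2: ....##
step 3: #####.
step 4: #....#
step 5: .#####
step 6: ##....
step 7: #.####
step 8: .##...
step 9: ##.###
step 10: ..##..
step 11: ###.##
step 12: ...##.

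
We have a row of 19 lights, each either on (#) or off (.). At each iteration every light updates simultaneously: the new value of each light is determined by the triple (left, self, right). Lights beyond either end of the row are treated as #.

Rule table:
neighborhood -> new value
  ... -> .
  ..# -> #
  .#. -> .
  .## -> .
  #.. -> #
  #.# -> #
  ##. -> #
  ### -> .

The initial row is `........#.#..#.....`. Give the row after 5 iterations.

##..##.#.#.#.#.##.#

iteration 1: #......#.#.##.#...#
iteration 2: ##....#.#.#.##.#.#.
iteration 3: .##..#.#.#.#.##.#.#
iteration 4: #.###.#.#.#.#.##.#.
iteration 5: ##..##.#.#.#.#.##.#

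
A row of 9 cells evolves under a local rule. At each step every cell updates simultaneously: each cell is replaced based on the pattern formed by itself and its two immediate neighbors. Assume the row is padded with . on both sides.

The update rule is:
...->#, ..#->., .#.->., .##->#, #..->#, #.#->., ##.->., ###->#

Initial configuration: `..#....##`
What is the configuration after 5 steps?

#.##...#.

#..###.#.
.#.##...#
...#.##..
##...#.##
#.##...#.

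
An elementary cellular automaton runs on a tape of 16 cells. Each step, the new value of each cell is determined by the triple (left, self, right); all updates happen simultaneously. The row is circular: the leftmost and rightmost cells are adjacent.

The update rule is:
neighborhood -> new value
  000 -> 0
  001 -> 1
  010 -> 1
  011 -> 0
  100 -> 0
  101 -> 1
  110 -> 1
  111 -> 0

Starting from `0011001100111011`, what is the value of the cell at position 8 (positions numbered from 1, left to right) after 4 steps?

0101010101001101
1111111111010111
0000000001111000
0000000010001000
position 8 holds 0

0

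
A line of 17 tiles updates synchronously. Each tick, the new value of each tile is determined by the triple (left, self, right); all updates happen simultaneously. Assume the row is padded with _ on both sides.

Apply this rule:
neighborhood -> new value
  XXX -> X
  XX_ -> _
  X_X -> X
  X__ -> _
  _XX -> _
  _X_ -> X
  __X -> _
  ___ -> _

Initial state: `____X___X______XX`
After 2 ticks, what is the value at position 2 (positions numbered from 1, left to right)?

_

tick 1: ____X___X________
tick 2: ____X___X________
position 2 holds _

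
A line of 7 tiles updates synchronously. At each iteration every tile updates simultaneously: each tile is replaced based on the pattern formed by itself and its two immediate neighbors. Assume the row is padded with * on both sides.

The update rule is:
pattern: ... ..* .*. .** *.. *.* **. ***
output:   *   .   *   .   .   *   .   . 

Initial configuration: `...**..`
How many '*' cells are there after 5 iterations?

.*.....
**.***.
..*...*
..*.*..
..***..
count of *: 3

3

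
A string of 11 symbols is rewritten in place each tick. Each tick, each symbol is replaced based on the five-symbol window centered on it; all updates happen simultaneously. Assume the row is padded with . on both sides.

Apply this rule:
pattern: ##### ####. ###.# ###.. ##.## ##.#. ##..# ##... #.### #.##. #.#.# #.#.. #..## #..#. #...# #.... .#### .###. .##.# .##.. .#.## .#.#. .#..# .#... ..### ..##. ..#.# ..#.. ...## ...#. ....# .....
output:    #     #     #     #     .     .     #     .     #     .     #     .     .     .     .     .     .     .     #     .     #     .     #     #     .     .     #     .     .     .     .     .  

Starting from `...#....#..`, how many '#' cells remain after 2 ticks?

2

....#....#.
.....#....#
count of #: 2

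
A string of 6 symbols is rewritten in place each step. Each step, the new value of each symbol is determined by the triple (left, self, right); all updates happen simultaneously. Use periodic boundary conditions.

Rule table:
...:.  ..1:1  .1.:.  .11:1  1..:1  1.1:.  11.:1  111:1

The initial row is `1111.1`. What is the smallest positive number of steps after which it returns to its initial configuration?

step 1: 1111.1

1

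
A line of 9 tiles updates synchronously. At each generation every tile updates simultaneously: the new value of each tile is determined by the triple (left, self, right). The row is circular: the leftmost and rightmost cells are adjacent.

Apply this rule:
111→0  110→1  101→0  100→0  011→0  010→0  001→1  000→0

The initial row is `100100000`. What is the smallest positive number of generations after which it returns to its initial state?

001000001
010000010
100000100
000001001
000010010
000100100
001001000
010010000
100100000

9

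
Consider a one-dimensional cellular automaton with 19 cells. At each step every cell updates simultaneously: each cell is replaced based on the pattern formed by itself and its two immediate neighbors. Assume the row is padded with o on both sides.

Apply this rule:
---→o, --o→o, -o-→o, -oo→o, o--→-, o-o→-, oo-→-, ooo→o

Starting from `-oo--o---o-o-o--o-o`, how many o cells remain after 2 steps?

-o--oo-ooo-o-o-oo-o
-o-oo--oo--o-o-o--o
count of o: 9

9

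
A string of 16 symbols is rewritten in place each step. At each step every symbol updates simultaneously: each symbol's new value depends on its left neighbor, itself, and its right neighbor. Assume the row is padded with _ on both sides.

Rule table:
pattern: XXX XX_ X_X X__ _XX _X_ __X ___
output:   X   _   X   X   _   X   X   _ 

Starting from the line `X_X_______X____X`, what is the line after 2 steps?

step 1: XXXX_____XXX__XX
step 2: _XX_X___X_X_XX__

_XX_X___X_X_XX__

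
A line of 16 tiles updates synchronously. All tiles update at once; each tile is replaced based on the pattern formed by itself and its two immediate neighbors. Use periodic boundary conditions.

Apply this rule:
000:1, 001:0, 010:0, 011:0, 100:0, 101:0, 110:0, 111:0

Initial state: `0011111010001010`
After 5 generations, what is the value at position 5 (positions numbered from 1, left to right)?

0

generation 1: 1000000000100000
generation 2: 0011111110001110
generation 3: 1000000000100000  (repeats generation 1; period 2)
generation 5: 1000000000100000
position 5 holds 0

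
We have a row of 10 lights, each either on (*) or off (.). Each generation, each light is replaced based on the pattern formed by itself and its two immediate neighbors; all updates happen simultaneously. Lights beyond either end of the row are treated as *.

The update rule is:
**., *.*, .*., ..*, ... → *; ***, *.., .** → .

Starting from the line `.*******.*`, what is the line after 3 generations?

**....**..

*......**.
*.*****.**
**....**..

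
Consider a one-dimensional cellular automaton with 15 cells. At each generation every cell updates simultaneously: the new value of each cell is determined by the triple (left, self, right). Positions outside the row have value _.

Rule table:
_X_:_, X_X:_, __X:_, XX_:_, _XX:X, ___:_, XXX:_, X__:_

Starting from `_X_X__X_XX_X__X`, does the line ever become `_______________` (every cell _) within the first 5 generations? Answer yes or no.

yes

generation 1: ________X______
generation 2: _______________
all cells are _ at generation 2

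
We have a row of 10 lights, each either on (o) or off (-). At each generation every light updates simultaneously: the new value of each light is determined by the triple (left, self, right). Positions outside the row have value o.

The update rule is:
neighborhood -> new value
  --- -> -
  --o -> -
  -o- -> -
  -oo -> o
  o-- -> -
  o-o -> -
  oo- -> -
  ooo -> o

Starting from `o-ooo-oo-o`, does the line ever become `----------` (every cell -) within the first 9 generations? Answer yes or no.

--oo--o--o
--o------o
---------o
---------o  (fixed point — unchanged through generation 9)
generation 9 is ---------o, still not uniform -

no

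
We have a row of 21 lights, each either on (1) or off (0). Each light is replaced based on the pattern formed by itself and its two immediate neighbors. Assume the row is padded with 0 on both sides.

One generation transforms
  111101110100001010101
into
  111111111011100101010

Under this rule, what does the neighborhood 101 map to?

1

At position 4 the neighborhood is 101; the next row has 1 there.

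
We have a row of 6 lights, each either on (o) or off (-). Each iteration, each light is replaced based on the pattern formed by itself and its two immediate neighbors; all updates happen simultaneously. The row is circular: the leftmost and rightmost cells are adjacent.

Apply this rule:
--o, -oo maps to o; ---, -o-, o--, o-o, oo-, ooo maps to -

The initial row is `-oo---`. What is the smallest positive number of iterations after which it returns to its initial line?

iteration 1: oo----
iteration 2: o----o
iteration 3: ----oo
iteration 4: ---oo-
iteration 5: --oo--
iteration 6: -oo---

6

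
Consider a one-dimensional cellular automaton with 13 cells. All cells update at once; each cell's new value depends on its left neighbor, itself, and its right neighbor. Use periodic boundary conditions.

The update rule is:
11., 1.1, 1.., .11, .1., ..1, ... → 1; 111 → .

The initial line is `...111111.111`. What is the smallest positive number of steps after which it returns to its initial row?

2

1111....111.1
...111111.111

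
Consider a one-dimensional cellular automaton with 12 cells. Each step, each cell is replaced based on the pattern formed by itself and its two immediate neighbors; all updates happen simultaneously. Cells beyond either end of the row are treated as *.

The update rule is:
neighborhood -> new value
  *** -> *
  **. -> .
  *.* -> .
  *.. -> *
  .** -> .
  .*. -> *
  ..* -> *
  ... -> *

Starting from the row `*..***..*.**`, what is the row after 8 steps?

.**.*.***..*
....*..*.**.
********....
*******.****
******...***
*****.***.**
****...*...*
***.*******.

***.*******.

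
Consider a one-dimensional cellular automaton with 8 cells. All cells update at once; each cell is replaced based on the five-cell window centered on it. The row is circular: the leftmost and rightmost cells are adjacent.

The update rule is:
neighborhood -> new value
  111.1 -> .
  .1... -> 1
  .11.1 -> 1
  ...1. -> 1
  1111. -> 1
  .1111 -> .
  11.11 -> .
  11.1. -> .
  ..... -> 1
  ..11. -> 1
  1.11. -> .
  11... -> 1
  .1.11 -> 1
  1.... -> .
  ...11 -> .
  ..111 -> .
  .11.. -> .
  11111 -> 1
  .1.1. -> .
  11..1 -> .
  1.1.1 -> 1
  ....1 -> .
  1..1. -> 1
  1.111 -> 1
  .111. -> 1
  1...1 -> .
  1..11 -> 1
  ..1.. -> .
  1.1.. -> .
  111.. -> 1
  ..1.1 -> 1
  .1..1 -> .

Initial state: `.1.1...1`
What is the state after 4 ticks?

.1..1.11
...111.1
1...1...
.1.1.1.1

.1.1.1.1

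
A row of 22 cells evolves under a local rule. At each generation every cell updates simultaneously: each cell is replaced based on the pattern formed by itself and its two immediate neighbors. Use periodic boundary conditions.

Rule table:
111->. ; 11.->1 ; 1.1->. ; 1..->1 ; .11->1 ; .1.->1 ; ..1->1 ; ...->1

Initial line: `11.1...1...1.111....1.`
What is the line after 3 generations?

generation 1: 11.111111111.1.111111.
generation 2: 11.1.......1.1.1....1.
generation 3: 11.111111111.1.111111.

11.111111111.1.111111.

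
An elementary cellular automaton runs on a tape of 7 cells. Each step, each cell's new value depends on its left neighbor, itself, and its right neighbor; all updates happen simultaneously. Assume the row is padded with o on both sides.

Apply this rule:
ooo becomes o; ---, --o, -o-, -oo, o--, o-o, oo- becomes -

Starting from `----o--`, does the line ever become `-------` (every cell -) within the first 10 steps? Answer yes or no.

-------
all cells are - at step 1

yes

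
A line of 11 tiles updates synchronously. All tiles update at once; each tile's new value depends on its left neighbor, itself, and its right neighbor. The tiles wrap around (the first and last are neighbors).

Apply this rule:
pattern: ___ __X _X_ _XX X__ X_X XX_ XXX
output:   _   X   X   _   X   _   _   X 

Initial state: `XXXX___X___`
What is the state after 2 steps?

step 1: _XX_X_XXX_X
step 2: ____X__X__X

____X__X__X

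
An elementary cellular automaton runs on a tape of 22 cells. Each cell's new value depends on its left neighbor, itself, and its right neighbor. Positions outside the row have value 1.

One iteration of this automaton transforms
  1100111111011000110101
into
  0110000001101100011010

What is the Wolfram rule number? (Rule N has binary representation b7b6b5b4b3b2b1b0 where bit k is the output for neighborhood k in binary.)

position 0: 111 → 0  (bit 7 = 0)
position 1: 110 → 1  (bit 6 = 1)
position 10: 101 → 1  (bit 5 = 1)
position 2: 100 → 1  (bit 4 = 1)
position 4: 011 → 0  (bit 3 = 0)
position 19: 010 → 0  (bit 2 = 0)
position 3: 001 → 0  (bit 1 = 0)
position 14: 000 → 0  (bit 0 = 0)
bits b7..b0 = 01110000 = 112

112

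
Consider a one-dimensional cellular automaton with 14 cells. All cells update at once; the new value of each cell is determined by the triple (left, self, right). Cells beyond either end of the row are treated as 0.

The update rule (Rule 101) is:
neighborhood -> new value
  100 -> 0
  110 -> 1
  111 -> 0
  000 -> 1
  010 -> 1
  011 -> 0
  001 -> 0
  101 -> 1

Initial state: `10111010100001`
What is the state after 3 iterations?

01011110011001

11001111101101
01000000110111
01011110011001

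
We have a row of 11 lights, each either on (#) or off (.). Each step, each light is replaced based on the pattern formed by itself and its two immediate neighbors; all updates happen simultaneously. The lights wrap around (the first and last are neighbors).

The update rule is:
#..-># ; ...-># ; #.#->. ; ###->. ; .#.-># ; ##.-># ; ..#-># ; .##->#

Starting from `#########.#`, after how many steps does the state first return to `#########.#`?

2

........#.#
#########.#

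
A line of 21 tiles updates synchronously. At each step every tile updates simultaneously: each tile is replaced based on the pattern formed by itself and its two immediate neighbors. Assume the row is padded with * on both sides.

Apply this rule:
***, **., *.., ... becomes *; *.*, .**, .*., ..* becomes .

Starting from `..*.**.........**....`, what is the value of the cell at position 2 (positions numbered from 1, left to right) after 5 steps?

*....*********..****.
****..*********..***.
*****..*********..**.
******..*********..*.
*******..*********...
position 2 holds *

*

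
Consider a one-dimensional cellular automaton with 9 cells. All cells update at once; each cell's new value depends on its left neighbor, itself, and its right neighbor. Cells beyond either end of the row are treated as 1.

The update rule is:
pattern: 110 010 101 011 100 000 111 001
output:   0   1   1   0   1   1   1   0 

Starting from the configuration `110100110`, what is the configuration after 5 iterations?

111011101

101110001
010101100
111110010
111101011
111011101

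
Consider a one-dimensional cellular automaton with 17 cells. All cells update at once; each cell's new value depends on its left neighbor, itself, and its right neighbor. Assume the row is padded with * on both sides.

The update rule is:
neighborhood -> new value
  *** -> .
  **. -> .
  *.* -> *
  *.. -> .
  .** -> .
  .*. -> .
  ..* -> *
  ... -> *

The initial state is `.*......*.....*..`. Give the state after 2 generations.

..*......*.....*.

generation 1: *..*****..****..*
generation 2: ..*......*.....*.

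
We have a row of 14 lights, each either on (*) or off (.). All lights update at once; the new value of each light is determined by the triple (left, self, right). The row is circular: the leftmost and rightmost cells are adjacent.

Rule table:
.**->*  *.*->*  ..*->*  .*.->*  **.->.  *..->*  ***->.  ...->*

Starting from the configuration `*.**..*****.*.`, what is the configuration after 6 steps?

.....**..*****

step 1: ***.***....***
step 2: ...**..*****..
step 3: ****.***....**
step 4: ....**..*****.
step 5: *****.***....*
step 6: .....**..*****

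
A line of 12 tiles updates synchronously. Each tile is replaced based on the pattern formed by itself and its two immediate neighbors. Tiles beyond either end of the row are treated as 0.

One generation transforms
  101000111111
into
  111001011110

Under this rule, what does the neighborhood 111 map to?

1

At position 7 the neighborhood is 111; the next row has 1 there.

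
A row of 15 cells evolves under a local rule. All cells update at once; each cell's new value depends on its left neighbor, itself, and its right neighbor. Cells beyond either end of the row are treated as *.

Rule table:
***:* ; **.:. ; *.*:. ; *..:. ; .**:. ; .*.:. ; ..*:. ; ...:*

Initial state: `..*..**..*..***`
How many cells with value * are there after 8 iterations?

3

.............**
.***********..*
..*********....
...*******..**.
.*..*****......
.....***..****.
.***..*....**..
..*.....**.....
count of *: 3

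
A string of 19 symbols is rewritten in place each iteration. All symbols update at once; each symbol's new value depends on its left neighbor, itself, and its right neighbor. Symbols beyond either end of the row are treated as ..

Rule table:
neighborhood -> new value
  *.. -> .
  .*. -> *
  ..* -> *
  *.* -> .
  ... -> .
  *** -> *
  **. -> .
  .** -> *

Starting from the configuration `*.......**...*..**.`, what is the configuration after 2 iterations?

*.....**...**..*...

*......**...**.**..
*.....**...**..*...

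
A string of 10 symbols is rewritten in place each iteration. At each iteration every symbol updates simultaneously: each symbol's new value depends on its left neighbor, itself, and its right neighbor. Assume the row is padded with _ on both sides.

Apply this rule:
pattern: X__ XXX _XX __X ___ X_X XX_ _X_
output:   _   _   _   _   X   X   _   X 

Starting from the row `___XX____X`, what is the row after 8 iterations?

__XXX___XX

iteration 1: XX____XX_X
iteration 2: ___XX___XX
iteration 3: XX____X___
iteration 4: ___XX_X_XX
iteration 5: XX___XXX__
iteration 6: ___X_____X
iteration 7: XX_X_XXX_X
iteration 8: __XXX___XX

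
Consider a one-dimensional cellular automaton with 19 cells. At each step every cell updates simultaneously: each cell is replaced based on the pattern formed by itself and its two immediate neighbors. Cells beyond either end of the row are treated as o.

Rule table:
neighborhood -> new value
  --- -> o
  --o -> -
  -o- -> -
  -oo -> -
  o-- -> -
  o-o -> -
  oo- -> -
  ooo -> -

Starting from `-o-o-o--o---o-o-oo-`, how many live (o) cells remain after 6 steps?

step 1: ----------o--------
step 2: -oooooooo---oooooo-
step 3: ----------o--------  (repeats step 1; period 2)
step 6: -oooooooo---oooooo-
count of o: 14

14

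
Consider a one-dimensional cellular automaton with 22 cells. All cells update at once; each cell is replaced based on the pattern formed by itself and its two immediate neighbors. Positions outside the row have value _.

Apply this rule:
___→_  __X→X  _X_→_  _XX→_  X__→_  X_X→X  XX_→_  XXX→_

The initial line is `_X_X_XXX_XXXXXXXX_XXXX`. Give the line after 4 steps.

X_X_X___X________X____
_X_X___X________X_____
X_X___X________X______
_X___X________X_______

_X___X________X_______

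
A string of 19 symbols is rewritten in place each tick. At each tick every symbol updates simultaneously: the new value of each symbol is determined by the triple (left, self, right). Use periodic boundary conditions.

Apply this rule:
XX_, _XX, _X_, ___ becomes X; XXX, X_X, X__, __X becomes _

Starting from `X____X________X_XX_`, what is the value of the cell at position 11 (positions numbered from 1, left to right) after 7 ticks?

X

tick 1: X_XX_X_XXXXXX_X_XX_
tick 2: X_XX_X_X____X_X_XX_
tick 3: X_XX_X_X_XX_X_X_XX_
tick 4: X_XX_X_X_XX_X_X_XX_  (fixed point — unchanged through tick 7)
position 11 holds X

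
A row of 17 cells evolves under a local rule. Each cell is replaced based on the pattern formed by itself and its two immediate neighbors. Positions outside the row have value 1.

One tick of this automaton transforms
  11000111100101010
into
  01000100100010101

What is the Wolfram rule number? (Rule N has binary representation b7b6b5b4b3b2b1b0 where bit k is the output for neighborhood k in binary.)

104

position 0: 111 → 0  (bit 7 = 0)
position 1: 110 → 1  (bit 6 = 1)
position 12: 101 → 1  (bit 5 = 1)
position 2: 100 → 0  (bit 4 = 0)
position 5: 011 → 1  (bit 3 = 1)
position 11: 010 → 0  (bit 2 = 0)
position 4: 001 → 0  (bit 1 = 0)
position 3: 000 → 0  (bit 0 = 0)
bits b7..b0 = 01101000 = 104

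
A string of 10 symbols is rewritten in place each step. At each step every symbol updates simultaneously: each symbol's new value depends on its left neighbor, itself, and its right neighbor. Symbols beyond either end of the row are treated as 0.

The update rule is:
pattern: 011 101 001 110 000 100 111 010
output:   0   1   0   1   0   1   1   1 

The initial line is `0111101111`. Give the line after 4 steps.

0011110111
0001111011
0000111101
0000011111

0000011111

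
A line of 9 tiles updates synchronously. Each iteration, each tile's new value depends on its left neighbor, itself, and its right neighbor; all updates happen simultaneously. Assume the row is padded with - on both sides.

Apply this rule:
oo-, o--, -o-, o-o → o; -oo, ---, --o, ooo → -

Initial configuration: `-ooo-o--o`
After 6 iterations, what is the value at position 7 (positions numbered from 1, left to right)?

iteration 1: ---oooo-o
iteration 2: ------ooo
iteration 3: --------o
iteration 4: --------o  (fixed point — unchanged through iteration 6)
position 7 holds -

-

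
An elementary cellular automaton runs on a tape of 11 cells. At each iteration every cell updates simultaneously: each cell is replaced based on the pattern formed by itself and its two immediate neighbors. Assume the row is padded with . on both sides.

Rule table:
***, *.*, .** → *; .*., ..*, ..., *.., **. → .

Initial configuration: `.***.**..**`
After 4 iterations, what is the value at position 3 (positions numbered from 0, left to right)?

.

.**.**...*.
.*.**......
..**.......
..*........
position 3 holds .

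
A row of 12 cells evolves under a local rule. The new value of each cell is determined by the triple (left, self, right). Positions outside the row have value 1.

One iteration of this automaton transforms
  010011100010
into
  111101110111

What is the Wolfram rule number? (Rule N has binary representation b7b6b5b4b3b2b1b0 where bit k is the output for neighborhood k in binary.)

position 5: 111 → 1  (bit 7 = 1)
position 6: 110 → 1  (bit 6 = 1)
position 0: 101 → 1  (bit 5 = 1)
position 2: 100 → 1  (bit 4 = 1)
position 4: 011 → 0  (bit 3 = 0)
position 1: 010 → 1  (bit 2 = 1)
position 3: 001 → 1  (bit 1 = 1)
position 8: 000 → 0  (bit 0 = 0)
bits b7..b0 = 11110110 = 246

246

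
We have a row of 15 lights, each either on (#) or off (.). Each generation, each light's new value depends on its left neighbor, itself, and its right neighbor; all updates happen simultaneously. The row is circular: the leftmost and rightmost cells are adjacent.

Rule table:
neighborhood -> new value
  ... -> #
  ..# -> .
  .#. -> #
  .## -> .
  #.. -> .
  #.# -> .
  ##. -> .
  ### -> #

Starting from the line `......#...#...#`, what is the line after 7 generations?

.####.#.#.#.#.#

.####.#.#.#.#.#
..##..#.#.#.#.#
......#.#.#.#.#
.####.#.#.#.#.#  (repeats generation 1; period 3)
generation 7: .####.#.#.#.#.#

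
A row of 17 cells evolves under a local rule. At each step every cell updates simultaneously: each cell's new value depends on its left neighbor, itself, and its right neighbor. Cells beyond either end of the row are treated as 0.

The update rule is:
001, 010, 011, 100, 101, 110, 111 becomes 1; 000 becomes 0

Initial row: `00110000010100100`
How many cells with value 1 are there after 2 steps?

16

step 1: 01111000111111110
step 2: 11111101111111111
count of 1: 16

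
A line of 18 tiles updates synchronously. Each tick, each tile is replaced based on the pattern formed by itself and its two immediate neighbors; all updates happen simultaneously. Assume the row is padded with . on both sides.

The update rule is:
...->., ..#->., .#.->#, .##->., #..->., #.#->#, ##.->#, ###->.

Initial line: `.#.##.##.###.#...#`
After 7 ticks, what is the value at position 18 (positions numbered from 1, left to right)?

tick 1: .##.##.##..###...#
tick 2: ..##.##.#....#...#
tick 3: ...##.###....#...#
tick 4: ....##..#....#...#
tick 5: .....#..#....#...#
tick 6: .....#..#....#...#  (fixed point — unchanged through tick 7)
position 18 holds #

#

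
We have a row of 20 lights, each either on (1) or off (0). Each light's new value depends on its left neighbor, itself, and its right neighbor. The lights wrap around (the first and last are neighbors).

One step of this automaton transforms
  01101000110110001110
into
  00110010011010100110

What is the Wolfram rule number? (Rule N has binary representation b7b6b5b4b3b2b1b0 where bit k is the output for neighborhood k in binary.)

225

position 17: 111 → 1  (bit 7 = 1)
position 2: 110 → 1  (bit 6 = 1)
position 3: 101 → 1  (bit 5 = 1)
position 5: 100 → 0  (bit 4 = 0)
position 1: 011 → 0  (bit 3 = 0)
position 4: 010 → 0  (bit 2 = 0)
position 0: 001 → 0  (bit 1 = 0)
position 6: 000 → 1  (bit 0 = 1)
bits b7..b0 = 11100001 = 225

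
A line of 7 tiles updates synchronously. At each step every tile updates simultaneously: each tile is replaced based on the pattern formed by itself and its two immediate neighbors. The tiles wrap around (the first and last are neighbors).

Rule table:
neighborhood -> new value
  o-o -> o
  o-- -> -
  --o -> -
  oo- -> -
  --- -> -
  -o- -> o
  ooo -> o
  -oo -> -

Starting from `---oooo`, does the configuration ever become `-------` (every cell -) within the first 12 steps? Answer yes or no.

yes

----oo-
-------
all cells are - at step 2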